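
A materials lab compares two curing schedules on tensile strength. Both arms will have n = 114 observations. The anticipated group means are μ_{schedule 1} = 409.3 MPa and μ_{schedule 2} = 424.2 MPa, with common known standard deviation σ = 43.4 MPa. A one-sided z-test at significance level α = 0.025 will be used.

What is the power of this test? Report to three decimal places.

Power ≈ 0.736

Standardized effect: d = |μ_{schedule 1} − μ_{schedule 2}| / σ = |409.3 − 424.2| / 43.4 = 0.3433
Noncentrality parameter: δ = d·√(n/2) = 0.3433 × √(114/2) = 2.5920
One-sided α = 0.025 → critical value z_{0.025} = 1.960.
Power = P(Z > 1.960 − δ) = Φ(0.632) = 0.7363.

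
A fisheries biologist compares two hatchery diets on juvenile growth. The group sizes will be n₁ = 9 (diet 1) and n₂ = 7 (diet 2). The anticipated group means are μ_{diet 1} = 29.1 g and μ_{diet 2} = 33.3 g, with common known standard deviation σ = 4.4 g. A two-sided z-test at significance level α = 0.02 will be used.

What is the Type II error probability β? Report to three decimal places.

β ≈ 0.667

Standardized effect: d = |μ_{diet 1} − μ_{diet 2}| / σ = |29.1 − 33.3| / 4.4 = 0.9545
Noncentrality parameter: δ = d / √(1/n₁ + 1/n₂) = 0.9545 / √(1/9 + 1/7) = 1.8941
Critical value for a two-sided test at α = 0.02: z_{α/2} = 2.326.
Power = Φ(δ − 2.326) + Φ(−δ − 2.326) = Φ(-0.432) + Φ(-4.220) = 0.3328 + 0.0000 = 0.3328.
Type II error: β = 1 − power = 1 − 0.3328 = 0.6672.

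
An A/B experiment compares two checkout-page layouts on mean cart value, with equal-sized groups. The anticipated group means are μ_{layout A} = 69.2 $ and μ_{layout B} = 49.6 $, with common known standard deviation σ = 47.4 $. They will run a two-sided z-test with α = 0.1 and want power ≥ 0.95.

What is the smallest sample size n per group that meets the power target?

n = 127 per group

Standardized effect: d = |μ_{layout A} − μ_{layout B}| / σ = |69.2 − 49.6| / 47.4 = 0.4135
For power 0.95 need Φ(δ − z_{0.05}) = 0.95, so δ = z_{0.05} + z_{0.05} = 1.645 + 1.645 = 3.290.
(For δ > 0 the lower-tail rejection region contributes negligibly to power, so the one-term inversion is standard.)
δ = d·√(n/2) ⇒ n = 2(δ/d)² = 2 × (3.290 / 0.4135)² = 126.59.
Rounding up, n = 127 per group.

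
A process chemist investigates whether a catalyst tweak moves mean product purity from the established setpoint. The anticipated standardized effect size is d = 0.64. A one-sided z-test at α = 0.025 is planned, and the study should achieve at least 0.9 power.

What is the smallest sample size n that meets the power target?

n = 26

For power 0.9 need Φ(δ − z_{0.025}) = 0.9, so δ = z_{0.025} + z_{0.10} = 1.960 + 1.282 = 3.242.
δ = d·√n ⇒ n = (δ/d)² = (3.242 / 0.64)² = 25.65.
Round up to the next whole unit.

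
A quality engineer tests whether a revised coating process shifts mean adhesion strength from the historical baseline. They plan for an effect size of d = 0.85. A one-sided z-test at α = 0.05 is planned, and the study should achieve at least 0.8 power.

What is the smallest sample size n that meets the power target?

For power 0.8 need Φ(δ − z_{0.05}) = 0.8, so δ = z_{0.05} + z_{0.20} = 1.645 + 0.842 = 2.486.
δ = d·√n ⇒ n = (δ/d)² = (2.486 / 0.85)² = 8.56.
Rounding up, n = 9.

n = 9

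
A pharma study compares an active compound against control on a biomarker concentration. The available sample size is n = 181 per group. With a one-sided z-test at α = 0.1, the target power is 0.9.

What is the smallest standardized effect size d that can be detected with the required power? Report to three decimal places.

d ≈ 0.269

Need Φ(δ − 1.282) = 0.9, so δ = 1.282 + 1.282 = 2.563.
δ = d·√(n/2) ⇒ d = δ/√(n/2) = 2.563/√(181/2) = 0.2694.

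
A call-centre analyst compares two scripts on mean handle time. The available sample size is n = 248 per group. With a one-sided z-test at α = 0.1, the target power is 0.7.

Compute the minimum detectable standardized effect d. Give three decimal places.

d ≈ 0.162

Need Φ(δ − 1.282) = 0.7, so δ = 1.282 + 0.524 = 1.806.
δ = d·√(n/2) ⇒ d = δ/√(n/2) = 1.806/√(248/2) = 0.1622.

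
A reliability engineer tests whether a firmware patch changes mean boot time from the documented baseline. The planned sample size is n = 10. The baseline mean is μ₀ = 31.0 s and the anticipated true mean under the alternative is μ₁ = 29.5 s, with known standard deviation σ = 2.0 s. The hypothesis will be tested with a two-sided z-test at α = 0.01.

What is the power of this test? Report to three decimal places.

Standardized effect: d = |μ₁ − μ₀| / σ = |29.5 − 31.0| / 2.0 = 0.7500
Noncentrality parameter: δ = d·√n = 0.7500 × √10 = 2.3717
Critical value for a two-sided test at α = 0.01: z_{α/2} = 2.576.
Power = Φ(δ − 2.576) + Φ(−δ − 2.576) = Φ(-0.204) + Φ(-4.948) = 0.4191 + 0.0000 = 0.4191.

Power ≈ 0.419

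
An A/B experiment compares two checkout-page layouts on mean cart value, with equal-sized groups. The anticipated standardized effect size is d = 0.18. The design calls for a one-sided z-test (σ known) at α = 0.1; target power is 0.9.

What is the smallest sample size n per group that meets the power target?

n = 406 per group

For power 0.9 need Φ(δ − z_{0.1}) = 0.9, so δ = z_{0.1} + z_{0.10} = 1.282 + 1.282 = 2.563.
δ = d·√(n/2) ⇒ n = 2(δ/d)² = 2 × (2.563 / 0.18)² = 405.52.
Round up to the next whole unit.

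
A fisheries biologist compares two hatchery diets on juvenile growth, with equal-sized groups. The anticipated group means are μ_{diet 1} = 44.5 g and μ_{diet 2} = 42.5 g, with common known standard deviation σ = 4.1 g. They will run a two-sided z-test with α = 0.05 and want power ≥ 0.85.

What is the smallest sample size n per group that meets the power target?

Standardized effect: d = |μ_{diet 1} − μ_{diet 2}| / σ = |44.5 − 42.5| / 4.1 = 0.4878
Set Φ(δ − 1.960) = 0.85; then δ − 1.960 = Φ⁻¹(0.85) = 1.036, giving δ = 2.996.
(For δ > 0 the lower-tail rejection region contributes negligibly to power, so the one-term inversion is standard.)
δ = d·√(n/2) ⇒ n = 2(δ/d)² = 2 × (2.996 / 0.4878)² = 75.46.
Round up to the next whole unit.

n = 76 per group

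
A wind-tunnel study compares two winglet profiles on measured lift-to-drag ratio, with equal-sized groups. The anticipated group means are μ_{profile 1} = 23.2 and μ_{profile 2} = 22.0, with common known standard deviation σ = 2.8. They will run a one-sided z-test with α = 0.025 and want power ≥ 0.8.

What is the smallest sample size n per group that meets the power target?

n = 86 per group

Standardized effect: d = |μ_{profile 1} − μ_{profile 2}| / σ = |23.2 − 22.0| / 2.8 = 0.4286
For power 0.8 need Φ(δ − z_{0.025}) = 0.8, so δ = z_{0.025} + z_{0.20} = 1.960 + 0.842 = 2.802.
δ = d·√(n/2) ⇒ n = 2(δ/d)² = 2 × (2.802 / 0.4286)² = 85.47.
Rounding up, n = 86 per group.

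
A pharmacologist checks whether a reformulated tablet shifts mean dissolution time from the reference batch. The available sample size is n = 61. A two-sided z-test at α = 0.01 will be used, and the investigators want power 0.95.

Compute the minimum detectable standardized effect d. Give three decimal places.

Required noncentrality: δ = z_{0.005} + z_{0.05} = 2.576 + 1.645 = 4.221.
(The second rejection-region term Φ(−δ − z_{α/2}) is negligible and dropped.)
δ = d·√n ⇒ d = δ/√n = 4.221/√61 = 0.5404.

d ≈ 0.540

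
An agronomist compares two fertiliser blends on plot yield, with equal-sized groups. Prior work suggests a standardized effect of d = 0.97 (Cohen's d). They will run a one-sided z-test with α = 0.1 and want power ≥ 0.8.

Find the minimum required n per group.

Set Φ(δ − 1.282) = 0.8; then δ − 1.282 = Φ⁻¹(0.8) = 0.842, giving δ = 2.123.
δ = d·√(n/2) ⇒ n = 2(δ/d)² = 2 × (2.123 / 0.97)² = 9.58.
Rounding up, n = 10 per group.

n = 10 per group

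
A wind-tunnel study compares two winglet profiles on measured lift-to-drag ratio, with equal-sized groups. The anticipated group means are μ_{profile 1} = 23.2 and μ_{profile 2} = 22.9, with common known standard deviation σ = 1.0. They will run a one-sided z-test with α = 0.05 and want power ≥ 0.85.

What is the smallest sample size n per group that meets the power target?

n = 160 per group

Standardized effect: d = |μ_{profile 1} − μ_{profile 2}| / σ = |23.2 − 22.9| / 1.0 = 0.3000
For power 0.85 need Φ(δ − z_{0.05}) = 0.85, so δ = z_{0.05} + z_{0.15} = 1.645 + 1.036 = 2.681.
δ = d·√(n/2) ⇒ n = 2(δ/d)² = 2 × (2.681 / 0.3000)² = 159.76.
Round up to the next whole unit.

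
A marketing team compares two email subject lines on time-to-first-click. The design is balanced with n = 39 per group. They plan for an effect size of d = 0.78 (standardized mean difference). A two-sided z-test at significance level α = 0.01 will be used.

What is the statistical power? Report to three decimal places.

Noncentrality parameter: δ = d·√(n/2) = 0.78 × √(39/2) = 3.4444
Critical value for a two-sided test at α = 0.01: z_{α/2} = 2.576.
Power = Φ(δ − 2.576) + Φ(−δ − 2.576) = Φ(0.869) + Φ(-6.020) = 0.8075 + 0.0000 = 0.8075.

Power ≈ 0.807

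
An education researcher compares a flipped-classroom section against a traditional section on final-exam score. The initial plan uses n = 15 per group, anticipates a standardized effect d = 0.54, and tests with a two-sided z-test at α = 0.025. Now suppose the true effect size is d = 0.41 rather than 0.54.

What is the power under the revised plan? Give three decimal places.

With d = 0.41: δ = d·√(n/2) = 0.41 × √(15/2) = 1.1228. Critical value z_{0.0125} = 2.241.
Revised power = Φ(δ − 2.241) + Φ(−δ − 2.241) = Φ(-1.119) + Φ(-3.364) = 0.1317 + 0.0004 = 0.1320.

Power ≈ 0.132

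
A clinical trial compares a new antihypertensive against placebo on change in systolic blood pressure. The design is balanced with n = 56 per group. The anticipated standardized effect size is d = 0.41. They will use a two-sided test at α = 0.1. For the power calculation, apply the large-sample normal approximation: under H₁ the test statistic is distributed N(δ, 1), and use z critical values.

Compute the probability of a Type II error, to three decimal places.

β ≈ 0.300

Noncentrality parameter: δ = d·√(n/2) = 0.41 × √(56/2) = 2.1695
Two-sided α = 0.1 → critical value z_{0.05} = 1.645.
Power = Φ(δ − 1.645) + Φ(−δ − 1.645) = Φ(0.525) + Φ(-3.814) = 0.7001 + 0.0001 = 0.7002.
Type II error: β = 1 − power = 1 − 0.7002 = 0.2998.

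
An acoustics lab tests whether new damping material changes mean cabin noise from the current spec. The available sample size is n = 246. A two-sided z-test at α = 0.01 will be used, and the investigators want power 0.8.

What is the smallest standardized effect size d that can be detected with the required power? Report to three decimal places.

d ≈ 0.218

Need Φ(δ − 2.576) = 0.8, so δ = 2.576 + 0.842 = 3.417.
(Lower-tail contribution to power is negligible for δ > 0.)
δ = d·√n ⇒ d = δ/√n = 3.417/√246 = 0.2179.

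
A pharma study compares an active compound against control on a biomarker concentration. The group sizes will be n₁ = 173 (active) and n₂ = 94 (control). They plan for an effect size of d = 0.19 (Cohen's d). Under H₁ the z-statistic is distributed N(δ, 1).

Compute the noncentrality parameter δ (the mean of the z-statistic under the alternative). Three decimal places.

The noncentrality parameter scales effect size by the design's sample-size factor: δ = d / √(1/n₁ + 1/n₂) = 0.19 / √(1/173 + 1/94) = 1.4828

δ ≈ 1.483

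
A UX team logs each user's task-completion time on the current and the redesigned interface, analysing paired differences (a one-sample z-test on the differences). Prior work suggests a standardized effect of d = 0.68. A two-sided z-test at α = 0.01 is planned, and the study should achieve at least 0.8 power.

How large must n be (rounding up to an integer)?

n = 26

Set Φ(δ − 2.576) = 0.8; then δ − 2.576 = Φ⁻¹(0.8) = 0.842, giving δ = 3.417.
(For δ > 0 the lower-tail rejection region contributes negligibly to power, so the one-term inversion is standard.)
δ = d·√n ⇒ n = (δ/d)² = (3.417 / 0.68)² = 25.26.
Round up to the next whole unit.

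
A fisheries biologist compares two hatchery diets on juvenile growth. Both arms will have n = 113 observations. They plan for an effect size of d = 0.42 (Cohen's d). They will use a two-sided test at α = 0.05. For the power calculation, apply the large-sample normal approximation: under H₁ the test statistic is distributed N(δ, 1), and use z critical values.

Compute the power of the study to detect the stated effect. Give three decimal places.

Power ≈ 0.884

Noncentrality parameter: δ = d·√(n/2) = 0.42 × √(113/2) = 3.1570
Critical value for a two-sided test at α = 0.05: z_{α/2} = 1.960.
Power = Φ(δ − 1.960) + Φ(−δ − 1.960) = Φ(1.197) + Φ(-5.117) = 0.8844 + 0.0000 = 0.8844.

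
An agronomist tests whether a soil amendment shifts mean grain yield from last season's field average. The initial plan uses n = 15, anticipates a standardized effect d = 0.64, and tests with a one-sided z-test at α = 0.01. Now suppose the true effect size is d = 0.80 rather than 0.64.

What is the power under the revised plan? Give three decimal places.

Power ≈ 0.780

With d = 0.80: δ = d·√n = 0.80 × √15 = 3.0984. Critical value z_{0.01} = 2.326.
Revised power = Φ(δ − 2.326) = Φ(0.772) = 0.7800.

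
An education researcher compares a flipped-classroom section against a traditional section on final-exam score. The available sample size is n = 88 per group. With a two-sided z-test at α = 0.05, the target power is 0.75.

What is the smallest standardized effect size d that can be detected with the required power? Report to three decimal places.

Need Φ(δ − 1.960) = 0.75, so δ = 1.960 + 0.674 = 2.634.
(Lower-tail contribution to power is negligible for δ > 0.)
δ = d·√(n/2) ⇒ d = δ/√(n/2) = 2.634/√(88/2) = 0.3972.

d ≈ 0.397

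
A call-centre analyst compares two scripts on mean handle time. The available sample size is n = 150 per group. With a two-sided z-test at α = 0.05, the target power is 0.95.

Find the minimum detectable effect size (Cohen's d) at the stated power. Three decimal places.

d ≈ 0.416

Required noncentrality: δ = z_{0.025} + z_{0.05} = 1.960 + 1.645 = 3.605.
(Lower-tail contribution to power is negligible for δ > 0.)
δ = d·√(n/2) ⇒ d = δ/√(n/2) = 3.605/√(150/2) = 0.4162.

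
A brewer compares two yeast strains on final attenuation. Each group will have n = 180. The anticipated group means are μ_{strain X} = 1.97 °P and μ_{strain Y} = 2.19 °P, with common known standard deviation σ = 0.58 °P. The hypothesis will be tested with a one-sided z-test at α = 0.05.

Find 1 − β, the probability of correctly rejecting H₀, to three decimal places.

Standardized effect: d = |μ_{strain X} − μ_{strain Y}| / σ = |1.97 − 2.19| / 0.58 = 0.3793
Noncentrality parameter: δ = d·√(n/2) = 0.3793 × √(180/2) = 3.5985
One-sided α = 0.05 → critical value z_{0.05} = 1.645.
Power = Φ(δ − 1.645) = Φ(1.954) = 0.9746.

Power ≈ 0.975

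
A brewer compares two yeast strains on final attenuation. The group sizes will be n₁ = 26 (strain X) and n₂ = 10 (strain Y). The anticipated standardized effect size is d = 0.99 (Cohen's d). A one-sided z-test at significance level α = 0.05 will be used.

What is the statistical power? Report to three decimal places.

Noncentrality parameter: δ = d / √(1/n₁ + 1/n₂) = 0.99 / √(1/26 + 1/10) = 2.6605
Critical value for a one-sided test at α = 0.05: z_α = 1.645.
Power = P(Z > 1.645 − δ) = Φ(1.016) = 0.8451.

Power ≈ 0.845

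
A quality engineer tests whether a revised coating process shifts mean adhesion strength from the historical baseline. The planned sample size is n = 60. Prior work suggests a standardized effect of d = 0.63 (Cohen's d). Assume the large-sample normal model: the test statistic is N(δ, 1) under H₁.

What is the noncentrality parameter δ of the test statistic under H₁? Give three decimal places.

δ ≈ 4.880

δ = d·√n = 0.63 × √60 = 4.8800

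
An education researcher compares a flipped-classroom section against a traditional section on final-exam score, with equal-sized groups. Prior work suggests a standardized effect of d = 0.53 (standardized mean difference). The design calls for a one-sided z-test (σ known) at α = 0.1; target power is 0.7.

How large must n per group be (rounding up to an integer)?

n = 24 per group

For power 0.7 need Φ(δ − z_{0.1}) = 0.7, so δ = z_{0.1} + z_{0.30} = 1.282 + 0.524 = 1.806.
δ = d·√(n/2) ⇒ n = 2(δ/d)² = 2 × (1.806 / 0.53)² = 23.22.
Rounding up, n = 24 per group.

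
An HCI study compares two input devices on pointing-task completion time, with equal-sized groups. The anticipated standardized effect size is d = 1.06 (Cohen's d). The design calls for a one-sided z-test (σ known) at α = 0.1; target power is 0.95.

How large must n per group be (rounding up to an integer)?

n = 16 per group

For power 0.95 need Φ(δ − z_{0.1}) = 0.95, so δ = z_{0.1} + z_{0.05} = 1.282 + 1.645 = 2.926.
δ = d·√(n/2) ⇒ n = 2(δ/d)² = 2 × (2.926 / 1.06)² = 15.24.
Round up to the next whole unit.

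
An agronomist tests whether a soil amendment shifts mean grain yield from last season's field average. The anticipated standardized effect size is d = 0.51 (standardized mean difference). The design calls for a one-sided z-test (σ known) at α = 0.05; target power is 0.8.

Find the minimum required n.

n = 24

For power 0.8 need Φ(δ − z_{0.05}) = 0.8, so δ = z_{0.05} + z_{0.20} = 1.645 + 0.842 = 2.486.
δ = d·√n ⇒ n = (δ/d)² = (2.486 / 0.51)² = 23.77.
Round up to the next whole unit.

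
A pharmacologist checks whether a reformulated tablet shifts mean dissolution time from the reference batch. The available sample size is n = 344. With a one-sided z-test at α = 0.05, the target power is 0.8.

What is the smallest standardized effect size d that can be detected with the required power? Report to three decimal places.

Need Φ(δ − 1.645) = 0.8, so δ = 1.645 + 0.842 = 2.486.
δ = d·√n ⇒ d = δ/√n = 2.486/√344 = 0.1341.

d ≈ 0.134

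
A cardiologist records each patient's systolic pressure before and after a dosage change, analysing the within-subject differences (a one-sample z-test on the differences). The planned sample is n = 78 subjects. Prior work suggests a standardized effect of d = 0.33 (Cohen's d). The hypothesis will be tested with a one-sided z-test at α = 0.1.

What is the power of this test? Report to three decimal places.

Power ≈ 0.949

Noncentrality parameter: δ = d·√n = 0.33 × √78 = 2.9145
Critical value for a one-sided test at α = 0.1: z_α = 1.282.
Power = P(Z > 1.282 − δ) = Φ(1.633) = 0.9488.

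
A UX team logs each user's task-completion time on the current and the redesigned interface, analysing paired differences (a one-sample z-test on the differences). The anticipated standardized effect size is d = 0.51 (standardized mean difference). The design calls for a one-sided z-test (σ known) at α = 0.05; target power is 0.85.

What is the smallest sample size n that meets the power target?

n = 28

For power 0.85 need Φ(δ − z_{0.05}) = 0.85, so δ = z_{0.05} + z_{0.15} = 1.645 + 1.036 = 2.681.
δ = d·√n ⇒ n = (δ/d)² = (2.681 / 0.51)² = 27.64.
Round up to the next whole unit.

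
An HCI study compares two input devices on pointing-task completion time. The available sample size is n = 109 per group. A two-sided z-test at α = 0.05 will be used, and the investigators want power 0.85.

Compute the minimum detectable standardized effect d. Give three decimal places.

d ≈ 0.406

Required noncentrality: δ = z_{0.025} + z_{0.15} = 1.960 + 1.036 = 2.996.
(Lower-tail contribution to power is negligible for δ > 0.)
δ = d·√(n/2) ⇒ d = δ/√(n/2) = 2.996/√(109/2) = 0.4059.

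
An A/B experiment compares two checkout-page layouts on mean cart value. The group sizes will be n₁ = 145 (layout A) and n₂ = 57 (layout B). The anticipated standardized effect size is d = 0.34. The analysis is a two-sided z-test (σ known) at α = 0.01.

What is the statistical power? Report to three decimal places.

Noncentrality parameter: δ = d / √(1/n₁ + 1/n₂) = 0.34 / √(1/145 + 1/57) = 2.1748
Critical value for a two-sided test at α = 0.01: z_{α/2} = 2.576.
Power = Φ(δ − 2.576) + Φ(−δ − 2.576) = Φ(-0.401) + Φ(-4.751) = 0.3442 + 0.0000 = 0.3442.

Power ≈ 0.344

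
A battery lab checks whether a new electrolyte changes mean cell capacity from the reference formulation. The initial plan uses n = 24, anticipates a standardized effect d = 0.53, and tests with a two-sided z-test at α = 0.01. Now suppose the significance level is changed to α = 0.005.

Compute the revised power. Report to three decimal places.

δ = d·√n = 0.53 × √24 = 2.5965 (unchanged). New critical value: z_{0.0025} = 2.807.
Revised power = Φ(δ − 2.807) + Φ(−δ − 2.807) = Φ(-0.211) + Φ(-5.403) = 0.4166 + 0.0000 = 0.4166.

Power ≈ 0.417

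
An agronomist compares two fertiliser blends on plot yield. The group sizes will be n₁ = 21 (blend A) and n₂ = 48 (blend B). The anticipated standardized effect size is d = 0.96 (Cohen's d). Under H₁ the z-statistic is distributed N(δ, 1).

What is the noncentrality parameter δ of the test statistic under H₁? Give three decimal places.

δ ≈ 3.669

δ = d / √(1/n₁ + 1/n₂) = 0.96 / √(1/21 + 1/48) = 3.6692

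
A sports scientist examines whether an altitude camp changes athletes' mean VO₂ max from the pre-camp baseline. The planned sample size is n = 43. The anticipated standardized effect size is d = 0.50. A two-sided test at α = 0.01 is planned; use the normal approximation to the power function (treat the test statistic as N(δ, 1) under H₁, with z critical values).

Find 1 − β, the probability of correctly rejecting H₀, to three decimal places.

Noncentrality parameter: δ = d·√n = 0.50 × √43 = 3.2787
Critical value for a two-sided test at α = 0.01: z_{α/2} = 2.576.
Power = Φ(δ − 2.576) + Φ(−δ − 2.576) = Φ(0.703) + Φ(-5.855) = 0.7589 + 0.0000 = 0.7589.

Power ≈ 0.759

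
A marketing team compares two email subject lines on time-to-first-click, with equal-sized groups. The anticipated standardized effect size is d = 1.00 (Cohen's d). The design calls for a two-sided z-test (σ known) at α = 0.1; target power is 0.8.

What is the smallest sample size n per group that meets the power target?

n = 13 per group

Set Φ(δ − 1.645) = 0.8; then δ − 1.645 = Φ⁻¹(0.8) = 0.842, giving δ = 2.486.
(The Φ(−δ − z_{α/2}) term is vanishingly small for δ > 0 and is dropped in the standard sample-size formula.)
δ = d·√(n/2) ⇒ n = 2(δ/d)² = 2 × (2.486 / 1.00)² = 12.37.
Round up to the next whole unit.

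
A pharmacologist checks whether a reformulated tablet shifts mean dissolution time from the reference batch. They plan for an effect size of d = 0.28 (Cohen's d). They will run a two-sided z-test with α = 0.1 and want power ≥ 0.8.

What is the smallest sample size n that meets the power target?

n = 79

For power 0.8 need Φ(δ − z_{0.05}) = 0.8, so δ = z_{0.05} + z_{0.20} = 1.645 + 0.842 = 2.486.
(Ignoring the negligible lower-tail rejection probability gives the usual closed-form inversion.)
δ = d·√n ⇒ n = (δ/d)² = (2.486 / 0.28)² = 78.86.
Rounding up, n = 79.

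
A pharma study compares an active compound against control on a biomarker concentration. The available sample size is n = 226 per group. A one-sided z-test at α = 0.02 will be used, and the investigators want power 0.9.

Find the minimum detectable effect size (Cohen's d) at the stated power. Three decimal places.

Need Φ(δ − 2.054) = 0.9, so δ = 2.054 + 1.282 = 3.335.
δ = d·√(n/2) ⇒ d = δ/√(n/2) = 3.335/√(226/2) = 0.3138.

d ≈ 0.314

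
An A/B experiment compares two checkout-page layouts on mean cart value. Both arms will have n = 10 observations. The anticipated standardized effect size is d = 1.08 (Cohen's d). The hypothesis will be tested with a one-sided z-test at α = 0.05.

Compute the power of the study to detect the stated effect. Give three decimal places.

Power ≈ 0.779

Noncentrality parameter: δ = d·√(n/2) = 1.08 × √(10/2) = 2.4150
Critical value for a one-sided test at α = 0.05: z_α = 1.645.
Power = Φ(δ − 1.645) = Φ(0.770) = 0.7794.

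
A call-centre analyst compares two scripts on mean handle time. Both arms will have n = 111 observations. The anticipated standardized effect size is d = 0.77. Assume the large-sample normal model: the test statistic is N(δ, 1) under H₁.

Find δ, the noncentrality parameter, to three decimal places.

The noncentrality parameter scales effect size by the design's sample-size factor: δ = d·√(n/2) = 0.77 × √(111/2) = 5.7364

δ ≈ 5.736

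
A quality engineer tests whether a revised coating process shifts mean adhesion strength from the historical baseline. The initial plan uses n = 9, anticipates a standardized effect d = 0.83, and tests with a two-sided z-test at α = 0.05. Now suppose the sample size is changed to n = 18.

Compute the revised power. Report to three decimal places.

Power ≈ 0.941

With n = 18: δ = d·√n = 0.83 × √18 = 3.5214. Critical value z_{0.025} = 1.960.
Revised power = Φ(δ − 1.960) + Φ(−δ − 1.960) = Φ(1.561) + Φ(-5.481) = 0.9408 + 0.0000 = 0.9408.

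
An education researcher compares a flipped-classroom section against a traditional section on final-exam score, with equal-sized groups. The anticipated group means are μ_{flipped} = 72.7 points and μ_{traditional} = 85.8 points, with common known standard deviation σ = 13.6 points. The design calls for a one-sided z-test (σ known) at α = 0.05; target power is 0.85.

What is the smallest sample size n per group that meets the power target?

Standardized effect: d = |μ_{flipped} − μ_{traditional}| / σ = |72.7 − 85.8| / 13.6 = 0.9632
For power 0.85 need Φ(δ − z_{0.05}) = 0.85, so δ = z_{0.05} + z_{0.15} = 1.645 + 1.036 = 2.681.
δ = d·√(n/2) ⇒ n = 2(δ/d)² = 2 × (2.681 / 0.9632)² = 15.50.
Round up to the next whole unit.

n = 16 per group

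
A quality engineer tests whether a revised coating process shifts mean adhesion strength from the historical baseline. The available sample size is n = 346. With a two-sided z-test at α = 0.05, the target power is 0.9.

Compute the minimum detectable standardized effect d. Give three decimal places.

Need Φ(δ − 1.960) = 0.9, so δ = 1.960 + 1.282 = 3.242.
(Lower-tail contribution to power is negligible for δ > 0.)
δ = d·√n ⇒ d = δ/√n = 3.242/√346 = 0.1743.

d ≈ 0.174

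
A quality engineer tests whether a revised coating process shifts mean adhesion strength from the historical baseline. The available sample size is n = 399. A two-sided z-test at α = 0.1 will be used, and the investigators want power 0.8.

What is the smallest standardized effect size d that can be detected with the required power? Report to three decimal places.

Required noncentrality: δ = z_{0.05} + z_{0.20} = 1.645 + 0.842 = 2.486.
(The second rejection-region term Φ(−δ − z_{α/2}) is negligible and dropped.)
δ = d·√n ⇒ d = δ/√n = 2.486/√399 = 0.1245.

d ≈ 0.124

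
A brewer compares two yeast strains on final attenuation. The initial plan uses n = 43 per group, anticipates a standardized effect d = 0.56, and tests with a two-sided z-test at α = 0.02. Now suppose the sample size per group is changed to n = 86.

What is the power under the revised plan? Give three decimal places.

With n = 86 per group: δ = d·√(n/2) = 0.56 × √(86/2) = 3.6722. Critical value z_{0.01} = 2.326.
Revised power = Φ(δ − 2.326) + Φ(−δ − 2.326) = Φ(1.346) + Φ(-5.999) = 0.9108 + 0.0000 = 0.9108.

Power ≈ 0.911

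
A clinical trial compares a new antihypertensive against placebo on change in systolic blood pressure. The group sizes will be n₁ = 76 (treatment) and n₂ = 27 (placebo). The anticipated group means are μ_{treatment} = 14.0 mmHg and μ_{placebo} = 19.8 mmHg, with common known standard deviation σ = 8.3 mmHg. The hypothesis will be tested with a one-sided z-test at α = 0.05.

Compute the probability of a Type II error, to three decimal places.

Standardized effect: d = |μ_{treatment} − μ_{placebo}| / σ = |14.0 − 19.8| / 8.3 = 0.6988
Noncentrality parameter: λ = d / √(1/n₁ + 1/n₂) = 0.6988 / √(1/76 + 1/27) = 3.1190
One-sided α = 0.05 → critical value z_{0.05} = 1.645.
Power = P(Z > 1.645 − λ) = Φ(1.474) = 0.9298.
Type II error: β = 1 − power = 1 − 0.9298 = 0.0702.

β ≈ 0.070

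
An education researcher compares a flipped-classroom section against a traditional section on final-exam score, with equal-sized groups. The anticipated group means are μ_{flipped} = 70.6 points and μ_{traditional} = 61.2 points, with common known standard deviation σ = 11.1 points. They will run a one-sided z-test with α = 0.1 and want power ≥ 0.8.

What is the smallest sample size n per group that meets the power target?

n = 13 per group

Standardized effect: d = |μ_{flipped} − μ_{traditional}| / σ = |70.6 − 61.2| / 11.1 = 0.8468
Set Φ(δ − 1.282) = 0.8; then δ − 1.282 = Φ⁻¹(0.8) = 0.842, giving δ = 2.123.
δ = d·√(n/2) ⇒ n = 2(δ/d)² = 2 × (2.123 / 0.8468)² = 12.57.
Rounding up, n = 13 per group.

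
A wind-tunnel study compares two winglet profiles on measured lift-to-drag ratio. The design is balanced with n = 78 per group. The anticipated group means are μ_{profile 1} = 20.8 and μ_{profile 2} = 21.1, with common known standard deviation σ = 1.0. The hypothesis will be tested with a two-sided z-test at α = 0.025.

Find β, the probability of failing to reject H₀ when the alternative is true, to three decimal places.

β ≈ 0.644

Standardized effect: d = |μ_{profile 1} − μ_{profile 2}| / σ = |20.8 − 21.1| / 1.0 = 0.3000
Noncentrality parameter: δ = d·√(n/2) = 0.3000 × √(78/2) = 1.8735
Two-sided α = 0.025 → critical value z_{0.0125} = 2.241.
Power = Φ(δ − 2.241) + Φ(−δ − 2.241) = Φ(-0.368) + Φ(-4.115) = 0.3565 + 0.0000 = 0.3565.
Type II error: β = 1 − power = 1 − 0.3565 = 0.6435.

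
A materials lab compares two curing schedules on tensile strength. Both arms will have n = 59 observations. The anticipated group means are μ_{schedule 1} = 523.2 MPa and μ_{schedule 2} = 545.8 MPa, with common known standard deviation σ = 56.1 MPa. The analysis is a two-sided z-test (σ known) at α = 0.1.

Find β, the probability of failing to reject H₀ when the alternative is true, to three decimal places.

Standardized effect: d = |μ_{schedule 1} − μ_{schedule 2}| / σ = |523.2 − 545.8| / 56.1 = 0.4029
Noncentrality parameter: λ = d·√(n/2) = 0.4029 × √(59/2) = 2.1880
Critical value for a two-sided test at α = 0.1: z_{α/2} = 1.645.
Power = Φ(λ − 1.645) + Φ(−λ − 1.645) = Φ(0.543) + Φ(-3.833) = 0.7065 + 0.0001 = 0.7066.
Type II error: β = 1 − power = 1 − 0.7066 = 0.2934.

β ≈ 0.293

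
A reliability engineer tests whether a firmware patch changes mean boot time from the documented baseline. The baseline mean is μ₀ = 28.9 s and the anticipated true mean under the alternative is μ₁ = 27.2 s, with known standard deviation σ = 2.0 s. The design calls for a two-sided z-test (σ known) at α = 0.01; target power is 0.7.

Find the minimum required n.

Standardized effect: d = |μ₁ − μ₀| / σ = |27.2 − 28.9| / 2.0 = 0.8500
Set Φ(δ − 2.576) = 0.7; then δ − 2.576 = Φ⁻¹(0.7) = 0.524, giving δ = 3.100.
(Ignoring the negligible lower-tail rejection probability gives the usual closed-form inversion.)
δ = d·√n ⇒ n = (δ/d)² = (3.100 / 0.8500)² = 13.30.
Rounding up, n = 14.

n = 14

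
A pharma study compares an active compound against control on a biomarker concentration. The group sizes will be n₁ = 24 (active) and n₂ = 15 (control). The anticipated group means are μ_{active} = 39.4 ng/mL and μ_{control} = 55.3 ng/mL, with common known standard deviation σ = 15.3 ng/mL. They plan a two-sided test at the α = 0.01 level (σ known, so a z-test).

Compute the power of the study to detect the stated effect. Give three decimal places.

Standardized effect: d = |μ_{active} − μ_{control}| / σ = |39.4 − 55.3| / 15.3 = 1.0392
Noncentrality parameter: δ = d / √(1/n₁ + 1/n₂) = 1.0392 / √(1/24 + 1/15) = 3.1574
Two-sided α = 0.01 → critical value z_{0.005} = 2.576.
Power = Φ(δ − 2.576) + Φ(−δ − 2.576) = Φ(0.582) + Φ(-5.733) = 0.7196 + 0.0000 = 0.7196.

Power ≈ 0.720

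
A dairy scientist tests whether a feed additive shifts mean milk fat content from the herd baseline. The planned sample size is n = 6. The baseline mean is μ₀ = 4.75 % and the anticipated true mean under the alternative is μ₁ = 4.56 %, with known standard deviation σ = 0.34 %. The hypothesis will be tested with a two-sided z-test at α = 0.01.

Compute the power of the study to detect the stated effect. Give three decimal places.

Power ≈ 0.114

Standardized effect: d = |μ₁ − μ₀| / σ = |4.56 − 4.75| / 0.34 = 0.5588
Noncentrality parameter: δ = d·√n = 0.5588 × √6 = 1.3688
Two-sided α = 0.01 → critical value z_{0.005} = 2.576.
Power = Φ(δ − 2.576) + Φ(−δ − 2.576) = Φ(-1.207) + Φ(-3.945) = 0.1137 + 0.0000 = 0.1138.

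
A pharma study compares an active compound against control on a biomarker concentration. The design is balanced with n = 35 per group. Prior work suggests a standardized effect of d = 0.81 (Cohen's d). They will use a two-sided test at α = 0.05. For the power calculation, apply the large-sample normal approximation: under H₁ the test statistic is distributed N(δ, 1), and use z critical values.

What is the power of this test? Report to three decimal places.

Noncentrality parameter: λ = d·√(n/2) = 0.81 × √(35/2) = 3.3885
Critical value for a two-sided test at α = 0.05: z_{α/2} = 1.960.
Power = Φ(λ − 1.960) + Φ(−λ − 1.960) = Φ(1.429) + Φ(-5.348) = 0.9234 + 0.0000 = 0.9234.

Power ≈ 0.923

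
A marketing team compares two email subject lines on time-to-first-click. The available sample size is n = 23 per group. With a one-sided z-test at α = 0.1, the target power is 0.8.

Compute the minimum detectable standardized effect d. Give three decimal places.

d ≈ 0.626

Need Φ(δ − 1.282) = 0.8, so δ = 1.282 + 0.842 = 2.123.
δ = d·√(n/2) ⇒ d = δ/√(n/2) = 2.123/√(23/2) = 0.6261.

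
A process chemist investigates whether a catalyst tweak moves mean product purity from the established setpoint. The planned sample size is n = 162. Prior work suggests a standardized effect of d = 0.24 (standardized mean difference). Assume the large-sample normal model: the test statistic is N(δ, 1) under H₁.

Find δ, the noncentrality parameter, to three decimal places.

δ ≈ 3.055

The noncentrality parameter scales effect size by the design's sample-size factor: δ = d·√n = 0.24 × √162 = 3.0547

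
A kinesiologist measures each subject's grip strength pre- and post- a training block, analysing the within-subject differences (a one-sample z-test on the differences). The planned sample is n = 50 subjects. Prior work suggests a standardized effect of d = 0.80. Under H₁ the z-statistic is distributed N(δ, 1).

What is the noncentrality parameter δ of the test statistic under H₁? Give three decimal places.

δ ≈ 5.657

The noncentrality parameter scales effect size by the design's sample-size factor: δ = d·√n = 0.80 × √50 = 5.6569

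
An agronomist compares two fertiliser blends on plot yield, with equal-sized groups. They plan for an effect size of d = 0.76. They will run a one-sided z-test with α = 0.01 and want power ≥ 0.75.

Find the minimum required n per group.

Set Φ(δ − 2.326) = 0.75; then δ − 2.326 = Φ⁻¹(0.75) = 0.674, giving δ = 3.001.
δ = d·√(n/2) ⇒ n = 2(δ/d)² = 2 × (3.001 / 0.76)² = 31.18.
Round up to the next whole unit.

n = 32 per group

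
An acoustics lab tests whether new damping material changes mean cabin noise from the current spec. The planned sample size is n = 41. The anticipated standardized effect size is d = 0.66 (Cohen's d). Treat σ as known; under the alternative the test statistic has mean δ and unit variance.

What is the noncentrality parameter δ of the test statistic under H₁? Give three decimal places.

The noncentrality parameter scales effect size by the design's sample-size factor: δ = d·√n = 0.66 × √41 = 4.2261

δ ≈ 4.226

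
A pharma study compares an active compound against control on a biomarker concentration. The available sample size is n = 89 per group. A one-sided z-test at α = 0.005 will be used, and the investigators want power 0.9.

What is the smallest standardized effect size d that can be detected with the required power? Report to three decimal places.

d ≈ 0.578

Need Φ(δ − 2.576) = 0.9, so δ = 2.576 + 1.282 = 3.857.
δ = d·√(n/2) ⇒ d = δ/√(n/2) = 3.857/√(89/2) = 0.5782.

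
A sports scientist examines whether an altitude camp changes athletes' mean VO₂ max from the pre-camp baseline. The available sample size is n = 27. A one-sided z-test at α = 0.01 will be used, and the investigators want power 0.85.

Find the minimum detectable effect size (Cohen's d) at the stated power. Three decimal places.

Need Φ(δ − 2.326) = 0.85, so δ = 2.326 + 1.036 = 3.363.
δ = d·√n ⇒ d = δ/√n = 3.363/√27 = 0.6472.

d ≈ 0.647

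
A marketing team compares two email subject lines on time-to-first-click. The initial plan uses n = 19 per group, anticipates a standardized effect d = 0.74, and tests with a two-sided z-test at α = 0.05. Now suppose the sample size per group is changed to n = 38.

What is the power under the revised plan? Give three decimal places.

Power ≈ 0.897

With n = 38 per group: δ = d·√(n/2) = 0.74 × √(38/2) = 3.2256. Critical value z_{0.025} = 1.960.
Revised power = Φ(δ − 1.960) + Φ(−δ − 1.960) = Φ(1.266) + Φ(-5.186) = 0.8972 + 0.0000 = 0.8972.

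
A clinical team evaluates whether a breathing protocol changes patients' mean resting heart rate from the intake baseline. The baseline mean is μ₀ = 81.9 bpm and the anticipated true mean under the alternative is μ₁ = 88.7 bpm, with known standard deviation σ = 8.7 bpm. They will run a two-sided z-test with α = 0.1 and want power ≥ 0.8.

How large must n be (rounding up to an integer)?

Standardized effect: d = |μ₁ − μ₀| / σ = |88.7 − 81.9| / 8.7 = 0.7816
For power 0.8 need Φ(δ − z_{0.05}) = 0.8, so δ = z_{0.05} + z_{0.20} = 1.645 + 0.842 = 2.486.
(For δ > 0 the lower-tail rejection region contributes negligibly to power, so the one-term inversion is standard.)
δ = d·√n ⇒ n = (δ/d)² = (2.486 / 0.7816)² = 10.12.
Round up to the next whole unit.

n = 11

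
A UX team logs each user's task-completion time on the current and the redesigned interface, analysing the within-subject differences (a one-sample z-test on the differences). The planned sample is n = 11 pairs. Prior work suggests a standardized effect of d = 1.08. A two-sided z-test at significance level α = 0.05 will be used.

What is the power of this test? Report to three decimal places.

Power ≈ 0.948

Noncentrality parameter: δ = d·√n = 1.08 × √11 = 3.5820
Two-sided α = 0.05 → critical value z_{0.025} = 1.960.
Power = Φ(δ − 1.960) + Φ(−δ − 1.960) = Φ(1.622) + Φ(-5.542) = 0.9476 + 0.0000 = 0.9476.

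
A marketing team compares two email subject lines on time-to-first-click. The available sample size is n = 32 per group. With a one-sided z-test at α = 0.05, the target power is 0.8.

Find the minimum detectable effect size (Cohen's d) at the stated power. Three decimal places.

Need Φ(δ − 1.645) = 0.8, so δ = 1.645 + 0.842 = 2.486.
δ = d·√(n/2) ⇒ d = δ/√(n/2) = 2.486/√(32/2) = 0.6216.

d ≈ 0.622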